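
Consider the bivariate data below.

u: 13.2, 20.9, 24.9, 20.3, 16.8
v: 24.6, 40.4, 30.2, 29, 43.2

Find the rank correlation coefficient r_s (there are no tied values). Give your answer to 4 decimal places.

0.3000

Rank u: 1, 4, 5, 3, 2
Rank v: 1, 4, 3, 2, 5
d = rank(u) − rank(v): 0, 0, 2, 1, -3; Σd² = 14
ρ = 1 − 6Σd² / [n(n²−1)] = 1 − 6×14 / (5×24) = 1 − 84/120 ≈ 0.3000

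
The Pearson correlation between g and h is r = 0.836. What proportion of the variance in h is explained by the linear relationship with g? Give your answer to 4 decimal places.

0.6989

r² = (0.836)² = 0.6989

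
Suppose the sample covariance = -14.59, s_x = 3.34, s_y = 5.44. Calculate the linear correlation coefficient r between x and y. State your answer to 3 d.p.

r = Cov(x,y) / (s_x · s_y) = -14.59 / (3.34 × 5.44)
  = -14.59 / 18.1696 ≈ -0.803

-0.803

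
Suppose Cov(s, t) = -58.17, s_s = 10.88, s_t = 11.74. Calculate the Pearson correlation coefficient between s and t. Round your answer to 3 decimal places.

-0.455

r = Cov(s,t) / (s_s · s_t) = -58.17 / (10.88 × 11.74)
  = -58.17 / 127.7312 ≈ -0.455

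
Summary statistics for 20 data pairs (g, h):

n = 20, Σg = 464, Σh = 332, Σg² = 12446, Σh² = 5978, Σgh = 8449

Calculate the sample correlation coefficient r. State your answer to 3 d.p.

r = (nΣgh − ΣgΣh) / √[(nΣg² − (Σg)²)(nΣh² − (Σh)²)]
Numerator: 20×8449 − 464×332 = 14932
Denominator: √[(248920 − 215296)(119560 − 110224)] = √[33624 × 9336] = 17717.6089
r = 14932 / 17717.6089 ≈ 0.843

0.843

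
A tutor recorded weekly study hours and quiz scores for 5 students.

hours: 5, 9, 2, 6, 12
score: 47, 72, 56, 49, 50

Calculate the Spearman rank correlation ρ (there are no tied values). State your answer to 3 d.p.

Rank hours: 2, 4, 1, 3, 5
Rank score: 1, 5, 4, 2, 3
d = rank(hours) − rank(score): 1, -1, -3, 1, 2; Σd² = 16
ρ = 1 − 6Σd² / [n(n²−1)] = 1 − 6×16 / (5×24) = 1 − 96/120 ≈ 0.200

0.200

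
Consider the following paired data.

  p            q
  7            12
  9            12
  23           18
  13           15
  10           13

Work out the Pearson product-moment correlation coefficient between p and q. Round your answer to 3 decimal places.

n = 5, Σp = 62, Σq = 70, Σp² = 928, Σq² = 1006, Σpq = 931
nΣpq − ΣpΣq = 4655 − 4340 = 315
nΣp² − (Σp)² = 4640 − 3844 = 796; nΣq² − (Σq)² = 5030 − 4900 = 130
r = 315 / √(796 × 130) = 315 / 321.6831 ≈ 0.979

0.979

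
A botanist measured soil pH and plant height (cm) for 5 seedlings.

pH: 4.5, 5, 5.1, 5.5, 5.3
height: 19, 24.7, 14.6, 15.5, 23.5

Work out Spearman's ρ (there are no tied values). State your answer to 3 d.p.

-0.300

Rank pH: 1, 2, 3, 5, 4
Rank height: 3, 5, 1, 2, 4
d = rank(pH) − rank(height): -2, -3, 2, 3, 0; Σd² = 26
ρ = 1 − 6Σd² / [n(n²−1)] = 1 − 6×26 / (5×24) = 1 − 156/120 ≈ -0.300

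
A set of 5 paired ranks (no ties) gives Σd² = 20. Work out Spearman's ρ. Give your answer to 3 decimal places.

0.000

ρ = 1 − 6Σd² / [n(n²−1)] = 1 − 6×20 / (5×24)
  = 1 − 120/120 = 1 − 1.0000 ≈ 0.000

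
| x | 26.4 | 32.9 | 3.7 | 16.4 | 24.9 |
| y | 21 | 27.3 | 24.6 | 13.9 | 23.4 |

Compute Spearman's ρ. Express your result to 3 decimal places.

0.300

Rank x: 4, 5, 1, 2, 3
Rank y: 2, 5, 4, 1, 3
d = rank(x) − rank(y): 2, 0, -3, 1, 0; Σd² = 14
ρ = 1 − 6Σd² / [n(n²−1)] = 1 − 6×14 / (5×24) = 1 − 84/120 ≈ 0.300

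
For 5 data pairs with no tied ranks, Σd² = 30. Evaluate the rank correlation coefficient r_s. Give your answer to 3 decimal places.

ρ = 1 − 6Σd² / [n(n²−1)] = 1 − 6×30 / (5×24)
  = 1 − 180/120 = 1 − 1.5000 ≈ -0.500

-0.500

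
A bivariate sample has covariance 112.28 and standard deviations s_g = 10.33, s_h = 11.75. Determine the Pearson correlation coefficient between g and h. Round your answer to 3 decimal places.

r = Cov(g,h) / (s_g · s_h) = 112.28 / (10.33 × 11.75)
  = 112.28 / 121.3775 ≈ 0.925

0.925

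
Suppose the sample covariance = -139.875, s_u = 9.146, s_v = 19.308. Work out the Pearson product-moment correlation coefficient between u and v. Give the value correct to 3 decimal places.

-0.792

r = Cov(u,v) / (s_u · s_v) = -139.875 / (9.146 × 19.308)
  = -139.875 / 176.5910 ≈ -0.792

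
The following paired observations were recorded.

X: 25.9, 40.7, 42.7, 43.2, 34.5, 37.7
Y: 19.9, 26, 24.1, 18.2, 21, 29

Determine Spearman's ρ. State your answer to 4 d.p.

Rank X: 1, 4, 5, 6, 2, 3
Rank Y: 2, 5, 4, 1, 3, 6
d = rank(X) − rank(Y): -1, -1, 1, 5, -1, -3; Σd² = 38
ρ = 1 − 6Σd² / [n(n²−1)] = 1 − 6×38 / (6×35) = 1 − 228/210 ≈ -0.0857

-0.0857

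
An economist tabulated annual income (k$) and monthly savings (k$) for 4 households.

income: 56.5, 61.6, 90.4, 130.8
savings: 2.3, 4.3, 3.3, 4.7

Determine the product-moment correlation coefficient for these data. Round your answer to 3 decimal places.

0.632

n = 4, Σx = 339.3, Σy = 14.6, Σx² = 32267.61, Σy² = 56.76, Σxy = 1307.91
nΣxy − ΣxΣy = 5231.64 − 4953.78 = 277.86
nΣx² − (Σx)² = 129070.44 − 115124.49 = 13945.95; nΣy² − (Σy)² = 227.04 − 213.16 = 13.88
r = 277.86 / √(13945.95 × 13.88) = 277.86 / 439.9657 ≈ 0.632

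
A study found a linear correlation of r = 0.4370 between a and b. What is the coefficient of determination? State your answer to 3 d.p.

r² = (0.4370)² = 0.191

0.191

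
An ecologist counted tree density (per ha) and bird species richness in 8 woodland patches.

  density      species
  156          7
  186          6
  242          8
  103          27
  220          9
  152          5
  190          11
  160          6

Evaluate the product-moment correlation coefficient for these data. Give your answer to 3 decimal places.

-0.550

n = 8, Σx = 1409, Σy = 79, Σx² = 261309, Σy² = 1141, Σxy = 12715
nΣxy − ΣxΣy = 101720 − 111311 = -9591
nΣx² − (Σx)² = 2090472 − 1985281 = 105191; nΣy² − (Σy)² = 9128 − 6241 = 2887
r = -9591 / √(105191 × 2887) = -9591 / 17426.6008 ≈ -0.550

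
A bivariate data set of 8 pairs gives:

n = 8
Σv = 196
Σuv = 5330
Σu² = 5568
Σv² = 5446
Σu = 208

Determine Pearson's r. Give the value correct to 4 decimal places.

r = (nΣuv − ΣuΣv) / √[(nΣu² − (Σu)²)(nΣv² − (Σv)²)]
Numerator: 8×5330 − 208×196 = 1872
Denominator: √[(44544 − 43264)(43568 − 38416)] = √[1280 × 5152] = 2567.9875
r = 1872 / 2567.9875 ≈ 0.7290

0.7290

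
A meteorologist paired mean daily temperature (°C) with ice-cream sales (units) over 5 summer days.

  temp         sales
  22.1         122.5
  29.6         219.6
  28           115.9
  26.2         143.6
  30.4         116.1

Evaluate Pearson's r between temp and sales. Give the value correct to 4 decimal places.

n = 5, Σx = 136.3, Σy = 717.7, Σx² = 3759.17, Σy² = 110763.39, Σxy = 19744.37
nΣxy − ΣxΣy = 98721.85 − 97822.51 = 899.34
nΣx² − (Σx)² = 18795.85 − 18577.69 = 218.16; nΣy² − (Σy)² = 553816.95 − 515093.29 = 38723.66
r = 899.34 / √(218.16 × 38723.66) = 899.34 / 2906.5364 ≈ 0.3094

0.3094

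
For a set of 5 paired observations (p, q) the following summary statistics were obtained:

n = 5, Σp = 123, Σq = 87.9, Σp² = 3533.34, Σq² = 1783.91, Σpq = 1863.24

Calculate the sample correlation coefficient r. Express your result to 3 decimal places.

r = (nΣpq − ΣpΣq) / √[(nΣp² − (Σp)²)(nΣq² − (Σq)²)]
Numerator: 5×1863.24 − 123×87.9 = -1495.5
Denominator: √[(17666.7 − 15129)(8919.55 − 7726.41)] = √[2537.7 × 1193.14] = 1740.0665
r = -1495.5 / 1740.0665 ≈ -0.859

-0.859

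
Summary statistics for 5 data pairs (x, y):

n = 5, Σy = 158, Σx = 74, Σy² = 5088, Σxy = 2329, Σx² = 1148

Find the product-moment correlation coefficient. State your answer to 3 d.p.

-0.133

r = (nΣxy − ΣxΣy) / √[(nΣx² − (Σx)²)(nΣy² − (Σy)²)]
Numerator: 5×2329 − 74×158 = -47
Denominator: √[(5740 − 5476)(25440 − 24964)] = √[264 × 476] = 354.4912
r = -47 / 354.4912 ≈ -0.133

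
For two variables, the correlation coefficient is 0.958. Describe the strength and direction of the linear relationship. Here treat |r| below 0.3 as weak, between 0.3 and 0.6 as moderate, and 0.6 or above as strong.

strong positive

r = 0.958 > 0 so the relationship is positive.
|r| = 0.958, which falls in the strong range.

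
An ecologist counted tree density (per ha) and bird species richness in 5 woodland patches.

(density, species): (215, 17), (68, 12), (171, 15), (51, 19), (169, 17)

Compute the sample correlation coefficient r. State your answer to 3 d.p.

n = 5, Σx = 674, Σy = 80, Σx² = 111252, Σy² = 1308, Σxy = 10878
nΣxy − ΣxΣy = 54390 − 53920 = 470
nΣx² − (Σx)² = 556260 − 454276 = 101984; nΣy² − (Σy)² = 6540 − 6400 = 140
r = 470 / √(101984 × 140) = 470 / 3778.5923 ≈ 0.124

0.124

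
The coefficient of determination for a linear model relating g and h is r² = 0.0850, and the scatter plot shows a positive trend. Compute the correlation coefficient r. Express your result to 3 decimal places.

|r| = √0.0850 = 0.292
The association is positive, so r = 0.292.

0.292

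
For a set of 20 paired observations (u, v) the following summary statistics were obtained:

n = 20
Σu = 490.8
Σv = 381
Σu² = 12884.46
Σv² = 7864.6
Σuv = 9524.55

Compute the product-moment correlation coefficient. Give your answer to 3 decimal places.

0.245

r = (nΣuv − ΣuΣv) / √[(nΣu² − (Σu)²)(nΣv² − (Σv)²)]
Numerator: 20×9524.55 − 490.8×381 = 3496.2
Denominator: √[(257689.2 − 240884.64)(157292 − 145161)] = √[16804.56 × 12131] = 14277.8191
r = 3496.2 / 14277.8191 ≈ 0.245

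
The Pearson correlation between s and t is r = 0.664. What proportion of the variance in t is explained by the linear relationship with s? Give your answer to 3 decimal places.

r² = (0.664)² = 0.441

0.441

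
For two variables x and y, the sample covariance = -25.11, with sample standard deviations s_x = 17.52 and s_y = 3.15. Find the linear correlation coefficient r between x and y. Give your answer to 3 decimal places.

r = Cov(x,y) / (s_x · s_y) = -25.11 / (17.52 × 3.15)
  = -25.11 / 55.1880 ≈ -0.455

-0.455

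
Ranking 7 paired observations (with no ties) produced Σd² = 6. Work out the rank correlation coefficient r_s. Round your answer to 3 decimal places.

ρ = 1 − 6Σd² / [n(n²−1)] = 1 − 6×6 / (7×48)
  = 1 − 36/336 = 1 − 0.1071 ≈ 0.893

0.893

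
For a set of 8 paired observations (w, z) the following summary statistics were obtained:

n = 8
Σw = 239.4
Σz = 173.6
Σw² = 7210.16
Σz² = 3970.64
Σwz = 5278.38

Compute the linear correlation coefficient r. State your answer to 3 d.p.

0.861

r = (nΣwz − ΣwΣz) / √[(nΣw² − (Σw)²)(nΣz² − (Σz)²)]
Numerator: 8×5278.38 − 239.4×173.6 = 667.2
Denominator: √[(57681.28 − 57312.36)(31765.12 − 30136.96)] = √[368.92 × 1628.16] = 775.0231
r = 667.2 / 775.0231 ≈ 0.861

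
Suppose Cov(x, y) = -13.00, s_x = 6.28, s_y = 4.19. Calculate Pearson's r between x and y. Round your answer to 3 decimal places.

-0.494

r = Cov(x,y) / (s_x · s_y) = -13.00 / (6.28 × 4.19)
  = -13.00 / 26.3132 ≈ -0.494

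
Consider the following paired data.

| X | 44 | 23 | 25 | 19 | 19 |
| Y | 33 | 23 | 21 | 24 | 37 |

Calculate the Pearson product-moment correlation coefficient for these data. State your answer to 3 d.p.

0.265

n = 5, ΣX = 130, ΣY = 138, ΣX² = 3812, ΣY² = 4004, ΣXY = 3665
nΣXY − ΣXΣY = 18325 − 17940 = 385
nΣX² − (ΣX)² = 19060 − 16900 = 2160; nΣY² − (ΣY)² = 20020 − 19044 = 976
r = 385 / √(2160 × 976) = 385 / 1451.9504 ≈ 0.265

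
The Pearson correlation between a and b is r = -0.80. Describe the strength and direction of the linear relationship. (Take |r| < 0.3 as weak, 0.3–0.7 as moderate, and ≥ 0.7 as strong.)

r = -0.80 < 0 so the relationship is negative.
|r| = 0.80, which falls in the strong range.

strong negative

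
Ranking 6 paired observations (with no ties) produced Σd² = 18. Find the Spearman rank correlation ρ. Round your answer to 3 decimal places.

0.486

ρ = 1 − 6Σd² / [n(n²−1)] = 1 − 6×18 / (6×35)
  = 1 − 108/210 = 1 − 0.5143 ≈ 0.486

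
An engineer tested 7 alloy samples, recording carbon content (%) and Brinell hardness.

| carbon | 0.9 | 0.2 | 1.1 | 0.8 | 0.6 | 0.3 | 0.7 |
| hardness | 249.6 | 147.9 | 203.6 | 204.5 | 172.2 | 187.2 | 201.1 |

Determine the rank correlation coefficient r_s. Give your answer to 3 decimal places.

0.857

Rank carbon: 6, 1, 7, 5, 3, 2, 4
Rank hardness: 7, 1, 5, 6, 2, 3, 4
d = rank(carbon) − rank(hardness): -1, 0, 2, -1, 1, -1, 0; Σd² = 8
ρ = 1 − 6Σd² / [n(n²−1)] = 1 − 6×8 / (7×48) = 1 − 48/336 ≈ 0.857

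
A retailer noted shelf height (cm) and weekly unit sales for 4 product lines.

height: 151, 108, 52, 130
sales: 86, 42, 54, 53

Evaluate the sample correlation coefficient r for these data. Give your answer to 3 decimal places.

0.541

n = 4, Σx = 441, Σy = 235, Σx² = 54069, Σy² = 14885, Σxy = 27220
nΣxy − ΣxΣy = 108880 − 103635 = 5245
nΣx² − (Σx)² = 216276 − 194481 = 21795; nΣy² − (Σy)² = 59540 − 55225 = 4315
r = 5245 / √(21795 × 4315) = 5245 / 9697.7020 ≈ 0.541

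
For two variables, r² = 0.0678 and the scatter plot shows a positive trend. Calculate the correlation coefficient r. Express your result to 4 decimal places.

0.2604

|r| = √0.0678 = 0.2604
The association is positive, so r = 0.2604.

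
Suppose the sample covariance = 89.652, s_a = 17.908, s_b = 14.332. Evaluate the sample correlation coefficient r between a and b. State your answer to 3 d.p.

r = Cov(a,b) / (s_a · s_b) = 89.652 / (17.908 × 14.332)
  = 89.652 / 256.6575 ≈ 0.349

0.349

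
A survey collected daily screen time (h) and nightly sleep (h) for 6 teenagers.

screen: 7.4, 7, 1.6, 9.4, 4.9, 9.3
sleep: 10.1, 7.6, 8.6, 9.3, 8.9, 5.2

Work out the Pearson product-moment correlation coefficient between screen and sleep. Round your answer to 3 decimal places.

n = 6, Σx = 39.6, Σy = 49.7, Σx² = 305.18, Σy² = 426.47, Σxy = 321.09
nΣxy − ΣxΣy = 1926.54 − 1968.12 = -41.58
nΣx² − (Σx)² = 1831.08 − 1568.16 = 262.92; nΣy² − (Σy)² = 2558.82 − 2470.09 = 88.73
r = -41.58 / √(262.92 × 88.73) = -41.58 / 152.7380 ≈ -0.272

-0.272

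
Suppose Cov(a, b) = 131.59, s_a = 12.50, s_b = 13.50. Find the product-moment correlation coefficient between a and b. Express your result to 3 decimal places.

r = Cov(a,b) / (s_a · s_b) = 131.59 / (12.50 × 13.50)
  = 131.59 / 168.7500 ≈ 0.780

0.780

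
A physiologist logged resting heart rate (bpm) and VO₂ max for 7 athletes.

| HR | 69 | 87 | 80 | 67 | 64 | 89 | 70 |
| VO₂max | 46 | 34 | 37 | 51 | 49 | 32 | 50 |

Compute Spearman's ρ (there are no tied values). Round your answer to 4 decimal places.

Rank HR: 3, 6, 5, 2, 1, 7, 4
Rank VO₂max: 4, 2, 3, 7, 5, 1, 6
d = rank(HR) − rank(VO₂max): -1, 4, 2, -5, -4, 6, -2; Σd² = 102
ρ = 1 − 6Σd² / [n(n²−1)] = 1 − 6×102 / (7×48) = 1 − 612/336 ≈ -0.8214

-0.8214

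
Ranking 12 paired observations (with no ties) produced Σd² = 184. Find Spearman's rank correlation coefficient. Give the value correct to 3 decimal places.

ρ = 1 − 6Σd² / [n(n²−1)] = 1 − 6×184 / (12×143)
  = 1 − 1104/1716 = 1 − 0.6434 ≈ 0.357

0.357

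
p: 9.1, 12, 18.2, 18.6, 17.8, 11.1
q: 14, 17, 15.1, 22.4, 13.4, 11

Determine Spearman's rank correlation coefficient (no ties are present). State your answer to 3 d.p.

Rank p: 1, 3, 5, 6, 4, 2
Rank q: 3, 5, 4, 6, 2, 1
d = rank(p) − rank(q): -2, -2, 1, 0, 2, 1; Σd² = 14
ρ = 1 − 6Σd² / [n(n²−1)] = 1 − 6×14 / (6×35) = 1 − 84/210 ≈ 0.600

0.600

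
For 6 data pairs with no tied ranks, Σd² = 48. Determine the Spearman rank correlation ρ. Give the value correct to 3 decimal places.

-0.371

ρ = 1 − 6Σd² / [n(n²−1)] = 1 − 6×48 / (6×35)
  = 1 − 288/210 = 1 − 1.3714 ≈ -0.371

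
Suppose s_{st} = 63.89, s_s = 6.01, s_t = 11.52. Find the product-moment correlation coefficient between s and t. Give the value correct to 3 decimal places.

0.923

r = Cov(s,t) / (s_s · s_t) = 63.89 / (6.01 × 11.52)
  = 63.89 / 69.2352 ≈ 0.923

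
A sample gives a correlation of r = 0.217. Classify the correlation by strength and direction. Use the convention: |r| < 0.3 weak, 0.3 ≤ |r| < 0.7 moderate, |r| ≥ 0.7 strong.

r = 0.217 > 0 so the relationship is positive.
|r| = 0.217, which falls in the weak range.

weak positive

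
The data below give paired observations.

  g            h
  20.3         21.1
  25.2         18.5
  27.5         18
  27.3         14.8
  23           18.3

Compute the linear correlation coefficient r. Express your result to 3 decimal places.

-0.813

n = 5, Σg = 123.3, Σh = 90.7, Σg² = 3077.67, Σh² = 1665.39, Σgh = 2214.47
nΣgh − ΣgΣh = 11072.35 − 11183.31 = -110.96
nΣg² − (Σg)² = 15388.35 − 15202.89 = 185.46; nΣh² − (Σh)² = 8326.95 − 8226.49 = 100.46
r = -110.96 / √(185.46 × 100.46) = -110.96 / 136.4966 ≈ -0.813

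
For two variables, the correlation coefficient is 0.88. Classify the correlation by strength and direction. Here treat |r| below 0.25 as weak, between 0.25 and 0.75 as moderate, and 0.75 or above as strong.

r = 0.88 > 0 so the relationship is positive.
|r| = 0.88, which falls in the strong range.

strong positive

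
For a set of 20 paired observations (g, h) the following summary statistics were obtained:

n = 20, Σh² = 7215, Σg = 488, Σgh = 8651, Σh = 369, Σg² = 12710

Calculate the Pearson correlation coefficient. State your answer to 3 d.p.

-0.617

r = (nΣgh − ΣgΣh) / √[(nΣg² − (Σg)²)(nΣh² − (Σh)²)]
Numerator: 20×8651 − 488×369 = -7052
Denominator: √[(254200 − 238144)(144300 − 136161)] = √[16056 × 8139] = 11431.5259
r = -7052 / 11431.5259 ≈ -0.617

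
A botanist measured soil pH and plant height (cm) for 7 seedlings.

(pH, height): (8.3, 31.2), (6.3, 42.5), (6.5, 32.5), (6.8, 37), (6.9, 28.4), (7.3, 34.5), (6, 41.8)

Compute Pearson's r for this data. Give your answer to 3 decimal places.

-0.630

n = 7, Σx = 48.1, Σy = 247.9, Σx² = 333.97, Σy² = 8948.99, Σxy = 1688.17
nΣxy − ΣxΣy = 11817.19 − 11923.99 = -106.8
nΣx² − (Σx)² = 2337.79 − 2313.61 = 24.18; nΣy² − (Σy)² = 62642.93 − 61454.41 = 1188.52
r = -106.8 / √(24.18 × 1188.52) = -106.8 / 169.5241 ≈ -0.630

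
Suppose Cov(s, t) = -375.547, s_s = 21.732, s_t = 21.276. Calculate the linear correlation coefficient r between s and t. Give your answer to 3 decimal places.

r = Cov(s,t) / (s_s · s_t) = -375.547 / (21.732 × 21.276)
  = -375.547 / 462.3700 ≈ -0.812

-0.812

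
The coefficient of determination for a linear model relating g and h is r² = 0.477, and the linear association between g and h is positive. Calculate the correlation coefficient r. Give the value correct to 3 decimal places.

|r| = √0.477 = 0.691
The association is positive, so r = 0.691.

0.691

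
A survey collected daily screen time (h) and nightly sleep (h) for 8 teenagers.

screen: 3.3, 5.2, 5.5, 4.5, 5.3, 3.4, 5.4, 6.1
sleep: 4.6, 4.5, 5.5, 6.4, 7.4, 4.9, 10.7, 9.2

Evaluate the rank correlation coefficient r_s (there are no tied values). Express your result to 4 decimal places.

Rank screen: 1, 4, 7, 3, 5, 2, 6, 8
Rank sleep: 2, 1, 4, 5, 6, 3, 8, 7
d = rank(screen) − rank(sleep): -1, 3, 3, -2, -1, -1, -2, 1; Σd² = 30
ρ = 1 − 6Σd² / [n(n²−1)] = 1 − 6×30 / (8×63) = 1 − 180/504 ≈ 0.6429

0.6429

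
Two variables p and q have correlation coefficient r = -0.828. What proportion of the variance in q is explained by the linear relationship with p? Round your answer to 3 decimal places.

0.686

r² = (-0.828)² = 0.686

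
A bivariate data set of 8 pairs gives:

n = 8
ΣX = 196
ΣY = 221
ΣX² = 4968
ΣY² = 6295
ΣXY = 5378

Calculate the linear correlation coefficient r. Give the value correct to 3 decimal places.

-0.206

r = (nΣXY − ΣXΣY) / √[(nΣX² − (ΣX)²)(nΣY² − (ΣY)²)]
Numerator: 8×5378 − 196×221 = -292
Denominator: √[(39744 − 38416)(50360 − 48841)] = √[1328 × 1519] = 1420.2929
r = -292 / 1420.2929 ≈ -0.206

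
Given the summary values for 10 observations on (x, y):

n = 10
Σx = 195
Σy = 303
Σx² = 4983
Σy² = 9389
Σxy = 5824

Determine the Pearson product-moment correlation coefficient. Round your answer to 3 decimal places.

r = (nΣxy − ΣxΣy) / √[(nΣx² − (Σx)²)(nΣy² − (Σy)²)]
Numerator: 10×5824 − 195×303 = -845
Denominator: √[(49830 − 38025)(93890 − 91809)] = √[11805 × 2081] = 4956.4307
r = -845 / 4956.4307 ≈ -0.170

-0.170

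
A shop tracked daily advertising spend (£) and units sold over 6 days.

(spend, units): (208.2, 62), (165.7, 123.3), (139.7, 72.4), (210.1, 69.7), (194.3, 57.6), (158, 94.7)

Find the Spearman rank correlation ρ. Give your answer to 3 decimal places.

-0.543

Rank spend: 5, 3, 1, 6, 4, 2
Rank units: 2, 6, 4, 3, 1, 5
d = rank(spend) − rank(units): 3, -3, -3, 3, 3, -3; Σd² = 54
ρ = 1 − 6Σd² / [n(n²−1)] = 1 − 6×54 / (6×35) = 1 − 324/210 ≈ -0.543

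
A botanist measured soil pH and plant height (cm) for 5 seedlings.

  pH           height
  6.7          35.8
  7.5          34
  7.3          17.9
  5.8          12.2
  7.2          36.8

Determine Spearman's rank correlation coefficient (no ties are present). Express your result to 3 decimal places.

0.200

Rank pH: 2, 5, 4, 1, 3
Rank height: 4, 3, 2, 1, 5
d = rank(pH) − rank(height): -2, 2, 2, 0, -2; Σd² = 16
ρ = 1 − 6Σd² / [n(n²−1)] = 1 − 6×16 / (5×24) = 1 − 96/120 ≈ 0.200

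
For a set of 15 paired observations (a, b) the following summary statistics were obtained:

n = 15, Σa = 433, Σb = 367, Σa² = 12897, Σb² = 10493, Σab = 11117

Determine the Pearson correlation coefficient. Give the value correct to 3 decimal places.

r = (nΣab − ΣaΣb) / √[(nΣa² − (Σa)²)(nΣb² − (Σb)²)]
Numerator: 15×11117 − 433×367 = 7844
Denominator: √[(193455 − 187489)(157395 − 134689)] = √[5966 × 22706] = 11638.9001
r = 7844 / 11638.9001 ≈ 0.674

0.674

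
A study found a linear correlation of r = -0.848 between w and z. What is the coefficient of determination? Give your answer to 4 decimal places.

0.7191

r² = (-0.848)² = 0.7191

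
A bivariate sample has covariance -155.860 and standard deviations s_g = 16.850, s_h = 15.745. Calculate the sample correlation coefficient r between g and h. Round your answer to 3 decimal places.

r = Cov(g,h) / (s_g · s_h) = -155.860 / (16.850 × 15.745)
  = -155.860 / 265.3032 ≈ -0.587

-0.587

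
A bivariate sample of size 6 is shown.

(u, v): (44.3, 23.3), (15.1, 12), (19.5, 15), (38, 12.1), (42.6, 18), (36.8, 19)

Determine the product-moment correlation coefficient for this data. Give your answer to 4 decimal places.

0.6625

n = 6, Σu = 196.3, Σv = 99.4, Σu² = 7183.75, Σv² = 1743.3, Σuv = 3431.69
nΣuv − ΣuΣv = 20590.14 − 19512.22 = 1077.92
nΣu² − (Σu)² = 43102.5 − 38533.69 = 4568.81; nΣv² − (Σv)² = 10459.8 − 9880.36 = 579.44
r = 1077.92 / √(4568.81 × 579.44) = 1077.92 / 1627.0683 ≈ 0.6625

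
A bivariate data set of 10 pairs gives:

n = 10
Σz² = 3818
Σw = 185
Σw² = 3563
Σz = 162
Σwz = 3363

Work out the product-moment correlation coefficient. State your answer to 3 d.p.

r = (nΣwz − ΣwΣz) / √[(nΣw² − (Σw)²)(nΣz² − (Σz)²)]
Numerator: 10×3363 − 185×162 = 3660
Denominator: √[(35630 − 34225)(38180 − 26244)] = √[1405 × 11936] = 4095.1288
r = 3660 / 4095.1288 ≈ 0.894

0.894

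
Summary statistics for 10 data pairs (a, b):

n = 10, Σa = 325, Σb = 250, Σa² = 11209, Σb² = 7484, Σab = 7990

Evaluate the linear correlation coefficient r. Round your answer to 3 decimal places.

-0.151

r = (nΣab − ΣaΣb) / √[(nΣa² − (Σa)²)(nΣb² − (Σb)²)]
Numerator: 10×7990 − 325×250 = -1350
Denominator: √[(112090 − 105625)(74840 − 62500)] = √[6465 × 12340] = 8931.8587
r = -1350 / 8931.8587 ≈ -0.151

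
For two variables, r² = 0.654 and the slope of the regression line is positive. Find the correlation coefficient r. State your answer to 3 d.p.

0.809

|r| = √0.654 = 0.809
The association is positive, so r = 0.809.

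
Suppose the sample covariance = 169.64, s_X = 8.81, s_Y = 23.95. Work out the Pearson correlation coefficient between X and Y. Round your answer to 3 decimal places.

0.804

r = Cov(X,Y) / (s_X · s_Y) = 169.64 / (8.81 × 23.95)
  = 169.64 / 210.9995 ≈ 0.804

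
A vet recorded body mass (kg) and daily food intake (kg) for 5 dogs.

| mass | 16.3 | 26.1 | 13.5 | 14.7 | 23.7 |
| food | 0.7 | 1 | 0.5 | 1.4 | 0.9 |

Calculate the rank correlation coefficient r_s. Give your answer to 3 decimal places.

0.400

Rank mass: 3, 5, 1, 2, 4
Rank food: 2, 4, 1, 5, 3
d = rank(mass) − rank(food): 1, 1, 0, -3, 1; Σd² = 12
ρ = 1 − 6Σd² / [n(n²−1)] = 1 − 6×12 / (5×24) = 1 − 72/120 ≈ 0.400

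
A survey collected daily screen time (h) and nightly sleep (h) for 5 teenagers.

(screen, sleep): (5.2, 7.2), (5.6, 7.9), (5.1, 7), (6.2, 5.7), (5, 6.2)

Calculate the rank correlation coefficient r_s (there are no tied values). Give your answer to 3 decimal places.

Rank screen: 3, 4, 2, 5, 1
Rank sleep: 4, 5, 3, 1, 2
d = rank(screen) − rank(sleep): -1, -1, -1, 4, -1; Σd² = 20
ρ = 1 − 6Σd² / [n(n²−1)] = 1 − 6×20 / (5×24) = 1 − 120/120 ≈ 0.000

0.000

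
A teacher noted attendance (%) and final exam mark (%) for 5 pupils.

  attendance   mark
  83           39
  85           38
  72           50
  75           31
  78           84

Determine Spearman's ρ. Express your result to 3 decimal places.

-0.200

Rank attendance: 4, 5, 1, 2, 3
Rank mark: 3, 2, 4, 1, 5
d = rank(attendance) − rank(mark): 1, 3, -3, 1, -2; Σd² = 24
ρ = 1 − 6Σd² / [n(n²−1)] = 1 − 6×24 / (5×24) = 1 − 144/120 ≈ -0.200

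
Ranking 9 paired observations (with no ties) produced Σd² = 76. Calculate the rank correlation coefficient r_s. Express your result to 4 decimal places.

ρ = 1 − 6Σd² / [n(n²−1)] = 1 − 6×76 / (9×80)
  = 1 − 456/720 = 1 − 0.63333 ≈ 0.3667

0.3667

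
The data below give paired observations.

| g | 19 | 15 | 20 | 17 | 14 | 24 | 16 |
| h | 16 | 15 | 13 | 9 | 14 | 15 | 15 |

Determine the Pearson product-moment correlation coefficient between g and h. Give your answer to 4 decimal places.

n = 7, Σg = 125, Σh = 97, Σg² = 2303, Σh² = 1377, Σgh = 1738
nΣgh − ΣgΣh = 12166 − 12125 = 41
nΣg² − (Σg)² = 16121 − 15625 = 496; nΣh² − (Σh)² = 9639 − 9409 = 230
r = 41 / √(496 × 230) = 41 / 337.7573 ≈ 0.1214

0.1214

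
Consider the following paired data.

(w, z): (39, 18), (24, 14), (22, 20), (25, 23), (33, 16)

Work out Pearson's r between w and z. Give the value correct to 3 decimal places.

n = 5, Σw = 143, Σz = 91, Σw² = 4295, Σz² = 1705, Σwz = 2581
nΣwz − ΣwΣz = 12905 − 13013 = -108
nΣw² − (Σw)² = 21475 − 20449 = 1026; nΣz² − (Σz)² = 8525 − 8281 = 244
r = -108 / √(1026 × 244) = -108 / 500.3439 ≈ -0.216

-0.216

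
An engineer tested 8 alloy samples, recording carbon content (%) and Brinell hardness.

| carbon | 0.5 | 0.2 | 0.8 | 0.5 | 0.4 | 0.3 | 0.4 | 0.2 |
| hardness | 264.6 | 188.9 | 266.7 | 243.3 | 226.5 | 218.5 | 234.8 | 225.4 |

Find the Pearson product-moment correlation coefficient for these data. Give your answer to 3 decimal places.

n = 8, Σx = 3.3, Σy = 1868.7, Σx² = 1.63, Σy² = 441000.85, Σxy = 800.24
nΣxy − ΣxΣy = 6401.92 − 6166.71 = 235.21
nΣx² − (Σx)² = 13.04 − 10.89 = 2.15; nΣy² − (Σy)² = 3528006.8 − 3492039.69 = 35967.11
r = 235.21 / √(2.15 × 35967.11) = 235.21 / 278.0814 ≈ 0.846

0.846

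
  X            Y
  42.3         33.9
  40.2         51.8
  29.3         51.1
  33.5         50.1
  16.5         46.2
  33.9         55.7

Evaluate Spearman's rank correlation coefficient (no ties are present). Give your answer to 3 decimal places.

Rank X: 6, 5, 2, 3, 1, 4
Rank Y: 1, 5, 4, 3, 2, 6
d = rank(X) − rank(Y): 5, 0, -2, 0, -1, -2; Σd² = 34
ρ = 1 − 6Σd² / [n(n²−1)] = 1 − 6×34 / (6×35) = 1 − 204/210 ≈ 0.029

0.029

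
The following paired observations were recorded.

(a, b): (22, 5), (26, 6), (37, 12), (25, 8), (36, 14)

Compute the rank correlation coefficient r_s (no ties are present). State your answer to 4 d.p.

0.8000

Rank a: 1, 3, 5, 2, 4
Rank b: 1, 2, 4, 3, 5
d = rank(a) − rank(b): 0, 1, 1, -1, -1; Σd² = 4
ρ = 1 − 6Σd² / [n(n²−1)] = 1 − 6×4 / (5×24) = 1 − 24/120 ≈ 0.8000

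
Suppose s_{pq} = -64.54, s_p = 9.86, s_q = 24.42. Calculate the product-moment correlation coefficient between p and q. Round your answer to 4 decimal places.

r = Cov(p,q) / (s_p · s_q) = -64.54 / (9.86 × 24.42)
  = -64.54 / 240.7812 ≈ -0.2680

-0.2680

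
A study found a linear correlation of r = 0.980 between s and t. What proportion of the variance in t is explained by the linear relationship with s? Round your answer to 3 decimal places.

r² = (0.980)² = 0.960

0.960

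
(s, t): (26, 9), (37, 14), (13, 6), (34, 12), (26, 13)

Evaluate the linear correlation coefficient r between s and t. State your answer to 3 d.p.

n = 5, Σs = 136, Σt = 54, Σs² = 4046, Σt² = 626, Σst = 1576
nΣst − ΣsΣt = 7880 − 7344 = 536
nΣs² − (Σs)² = 20230 − 18496 = 1734; nΣt² − (Σt)² = 3130 − 2916 = 214
r = 536 / √(1734 × 214) = 536 / 609.1601 ≈ 0.880

0.880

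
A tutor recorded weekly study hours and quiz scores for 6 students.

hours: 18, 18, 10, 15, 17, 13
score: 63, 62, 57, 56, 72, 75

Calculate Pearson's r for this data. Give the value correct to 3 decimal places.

0.160

n = 6, Σx = 91, Σy = 385, Σx² = 1431, Σy² = 25007, Σxy = 5859
nΣxy − ΣxΣy = 35154 − 35035 = 119
nΣx² − (Σx)² = 8586 − 8281 = 305; nΣy² − (Σy)² = 150042 − 148225 = 1817
r = 119 / √(305 × 1817) = 119 / 744.4360 ≈ 0.160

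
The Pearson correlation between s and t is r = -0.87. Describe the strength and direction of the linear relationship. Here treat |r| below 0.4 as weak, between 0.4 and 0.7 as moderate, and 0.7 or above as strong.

strong negative

r = -0.87 < 0 so the relationship is negative.
|r| = 0.87, which falls in the strong range.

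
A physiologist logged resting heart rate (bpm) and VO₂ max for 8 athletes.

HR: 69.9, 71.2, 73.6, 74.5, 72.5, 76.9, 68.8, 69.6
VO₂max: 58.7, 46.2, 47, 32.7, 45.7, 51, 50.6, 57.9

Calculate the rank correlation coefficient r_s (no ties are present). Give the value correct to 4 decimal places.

-0.4286

Rank HR: 3, 4, 6, 7, 5, 8, 1, 2
Rank VO₂max: 8, 3, 4, 1, 2, 6, 5, 7
d = rank(HR) − rank(VO₂max): -5, 1, 2, 6, 3, 2, -4, -5; Σd² = 120
ρ = 1 − 6Σd² / [n(n²−1)] = 1 − 6×120 / (8×63) = 1 − 720/504 ≈ -0.4286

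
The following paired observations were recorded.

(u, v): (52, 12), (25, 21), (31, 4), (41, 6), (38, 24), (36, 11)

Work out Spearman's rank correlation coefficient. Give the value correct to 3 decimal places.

Rank u: 6, 1, 2, 5, 4, 3
Rank v: 4, 5, 1, 2, 6, 3
d = rank(u) − rank(v): 2, -4, 1, 3, -2, 0; Σd² = 34
ρ = 1 − 6Σd² / [n(n²−1)] = 1 − 6×34 / (6×35) = 1 − 204/210 ≈ 0.029

0.029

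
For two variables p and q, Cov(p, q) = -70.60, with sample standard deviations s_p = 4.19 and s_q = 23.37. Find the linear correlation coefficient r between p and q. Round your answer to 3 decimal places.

-0.721

r = Cov(p,q) / (s_p · s_q) = -70.60 / (4.19 × 23.37)
  = -70.60 / 97.9203 ≈ -0.721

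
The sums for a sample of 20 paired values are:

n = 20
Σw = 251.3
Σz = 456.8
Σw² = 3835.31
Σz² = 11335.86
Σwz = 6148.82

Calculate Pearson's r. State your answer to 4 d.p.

r = (nΣwz − ΣwΣz) / √[(nΣw² − (Σw)²)(nΣz² − (Σz)²)]
Numerator: 20×6148.82 − 251.3×456.8 = 8182.56
Denominator: √[(76706.2 − 63151.69)(226717.2 − 208666.24)] = √[13554.51 × 18050.96] = 15641.9921
r = 8182.56 / 15641.9921 ≈ 0.5231

0.5231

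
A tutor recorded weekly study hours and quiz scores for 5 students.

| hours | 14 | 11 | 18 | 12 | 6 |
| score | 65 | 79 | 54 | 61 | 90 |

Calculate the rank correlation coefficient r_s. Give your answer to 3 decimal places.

Rank hours: 4, 2, 5, 3, 1
Rank score: 3, 4, 1, 2, 5
d = rank(hours) − rank(score): 1, -2, 4, 1, -4; Σd² = 38
ρ = 1 − 6Σd² / [n(n²−1)] = 1 − 6×38 / (5×24) = 1 − 228/120 ≈ -0.900

-0.900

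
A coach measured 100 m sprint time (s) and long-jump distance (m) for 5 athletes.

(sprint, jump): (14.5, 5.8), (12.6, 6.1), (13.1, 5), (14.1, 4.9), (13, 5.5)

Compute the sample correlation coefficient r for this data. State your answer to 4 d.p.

n = 5, Σx = 67.3, Σy = 27.3, Σx² = 908.43, Σy² = 150.11, Σxy = 367.05
nΣxy − ΣxΣy = 1835.25 − 1837.29 = -2.04
nΣx² − (Σx)² = 4542.15 − 4529.29 = 12.86; nΣy² − (Σy)² = 750.55 − 745.29 = 5.26
r = -2.04 / √(12.86 × 5.26) = -2.04 / 8.2246 ≈ -0.2480

-0.2480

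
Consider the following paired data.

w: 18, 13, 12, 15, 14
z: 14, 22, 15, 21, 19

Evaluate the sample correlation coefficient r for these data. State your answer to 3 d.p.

-0.347

n = 5, Σw = 72, Σz = 91, Σw² = 1058, Σz² = 1707, Σwz = 1299
nΣwz − ΣwΣz = 6495 − 6552 = -57
nΣw² − (Σw)² = 5290 − 5184 = 106; nΣz² − (Σz)² = 8535 − 8281 = 254
r = -57 / √(106 × 254) = -57 / 164.0853 ≈ -0.347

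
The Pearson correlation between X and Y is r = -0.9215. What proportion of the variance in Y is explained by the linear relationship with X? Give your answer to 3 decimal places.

0.849

r² = (-0.9215)² = 0.849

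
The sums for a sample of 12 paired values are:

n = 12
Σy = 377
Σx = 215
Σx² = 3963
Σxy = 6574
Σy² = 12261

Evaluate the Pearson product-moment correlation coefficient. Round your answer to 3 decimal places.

r = (nΣxy − ΣxΣy) / √[(nΣx² − (Σx)²)(nΣy² − (Σy)²)]
Numerator: 12×6574 − 215×377 = -2167
Denominator: √[(47556 − 46225)(147132 − 142129)] = √[1331 × 5003] = 2580.5025
r = -2167 / 2580.5025 ≈ -0.840

-0.840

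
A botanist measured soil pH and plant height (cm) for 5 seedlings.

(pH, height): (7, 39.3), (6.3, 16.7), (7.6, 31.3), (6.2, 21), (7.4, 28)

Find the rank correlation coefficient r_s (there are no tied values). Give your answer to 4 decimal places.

0.6000

Rank pH: 3, 2, 5, 1, 4
Rank height: 5, 1, 4, 2, 3
d = rank(pH) − rank(height): -2, 1, 1, -1, 1; Σd² = 8
ρ = 1 − 6Σd² / [n(n²−1)] = 1 − 6×8 / (5×24) = 1 − 48/120 ≈ 0.6000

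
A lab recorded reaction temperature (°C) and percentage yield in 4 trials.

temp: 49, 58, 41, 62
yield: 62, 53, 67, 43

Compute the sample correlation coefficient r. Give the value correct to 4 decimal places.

n = 4, Σx = 210, Σy = 225, Σx² = 11290, Σy² = 12991, Σxy = 11525
nΣxy − ΣxΣy = 46100 − 47250 = -1150
nΣx² − (Σx)² = 45160 − 44100 = 1060; nΣy² − (Σy)² = 51964 − 50625 = 1339
r = -1150 / √(1060 × 1339) = -1150 / 1191.3606 ≈ -0.9653

-0.9653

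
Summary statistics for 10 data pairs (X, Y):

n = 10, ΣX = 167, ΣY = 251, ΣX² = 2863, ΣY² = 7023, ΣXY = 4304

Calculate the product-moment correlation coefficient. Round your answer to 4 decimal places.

r = (nΣXY − ΣXΣY) / √[(nΣX² − (ΣX)²)(nΣY² − (ΣY)²)]
Numerator: 10×4304 − 167×251 = 1123
Denominator: √[(28630 − 27889)(70230 − 63001)] = √[741 × 7229] = 2314.4522
r = 1123 / 2314.4522 ≈ 0.4852

0.4852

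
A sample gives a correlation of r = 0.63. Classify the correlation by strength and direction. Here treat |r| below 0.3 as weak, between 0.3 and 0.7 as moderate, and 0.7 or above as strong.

moderate positive

r = 0.63 > 0 so the relationship is positive.
|r| = 0.63, which falls in the moderate range.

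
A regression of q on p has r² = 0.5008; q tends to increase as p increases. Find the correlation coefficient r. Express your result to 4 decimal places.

0.7077

|r| = √0.5008 = 0.7077
The association is positive, so r = 0.7077.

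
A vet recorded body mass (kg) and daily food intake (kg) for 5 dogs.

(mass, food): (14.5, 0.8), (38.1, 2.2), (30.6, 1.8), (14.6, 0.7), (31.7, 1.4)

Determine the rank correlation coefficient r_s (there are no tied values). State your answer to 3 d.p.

Rank mass: 1, 5, 3, 2, 4
Rank food: 2, 5, 4, 1, 3
d = rank(mass) − rank(food): -1, 0, -1, 1, 1; Σd² = 4
ρ = 1 − 6Σd² / [n(n²−1)] = 1 − 6×4 / (5×24) = 1 − 24/120 ≈ 0.800

0.800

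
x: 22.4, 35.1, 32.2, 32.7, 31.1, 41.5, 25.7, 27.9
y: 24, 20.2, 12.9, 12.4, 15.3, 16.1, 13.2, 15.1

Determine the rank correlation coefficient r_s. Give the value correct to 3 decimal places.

Rank x: 1, 7, 5, 6, 4, 8, 2, 3
Rank y: 8, 7, 2, 1, 5, 6, 3, 4
d = rank(x) − rank(y): -7, 0, 3, 5, -1, 2, -1, -1; Σd² = 90
ρ = 1 − 6Σd² / [n(n²−1)] = 1 − 6×90 / (8×63) = 1 − 540/504 ≈ -0.071

-0.071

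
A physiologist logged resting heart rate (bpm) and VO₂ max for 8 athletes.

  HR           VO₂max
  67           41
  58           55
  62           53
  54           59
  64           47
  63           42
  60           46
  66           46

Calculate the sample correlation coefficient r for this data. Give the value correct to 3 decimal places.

n = 8, Σx = 494, Σy = 389, Σx² = 30634, Σy² = 19201, Σxy = 23859
nΣxy − ΣxΣy = 190872 − 192166 = -1294
nΣx² − (Σx)² = 245072 − 244036 = 1036; nΣy² − (Σy)² = 153608 − 151321 = 2287
r = -1294 / √(1036 × 2287) = -1294 / 1539.2635 ≈ -0.841

-0.841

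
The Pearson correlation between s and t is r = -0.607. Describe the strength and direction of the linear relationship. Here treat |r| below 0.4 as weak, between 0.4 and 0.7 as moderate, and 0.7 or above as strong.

moderate negative

r = -0.607 < 0 so the relationship is negative.
|r| = 0.607, which falls in the moderate range.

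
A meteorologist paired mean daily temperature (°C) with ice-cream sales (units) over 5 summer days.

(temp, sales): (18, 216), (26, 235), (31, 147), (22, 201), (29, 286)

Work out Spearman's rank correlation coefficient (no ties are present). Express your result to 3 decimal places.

Rank temp: 1, 3, 5, 2, 4
Rank sales: 3, 4, 1, 2, 5
d = rank(temp) − rank(sales): -2, -1, 4, 0, -1; Σd² = 22
ρ = 1 − 6Σd² / [n(n²−1)] = 1 − 6×22 / (5×24) = 1 − 132/120 ≈ -0.100

-0.100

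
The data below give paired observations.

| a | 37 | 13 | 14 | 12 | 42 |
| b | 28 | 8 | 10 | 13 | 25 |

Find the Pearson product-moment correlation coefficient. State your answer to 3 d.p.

n = 5, Σa = 118, Σb = 84, Σa² = 3642, Σb² = 1742, Σab = 2486
nΣab − ΣaΣb = 12430 − 9912 = 2518
nΣa² − (Σa)² = 18210 − 13924 = 4286; nΣb² − (Σb)² = 8710 − 7056 = 1654
r = 2518 / √(4286 × 1654) = 2518 / 2662.5259 ≈ 0.946

0.946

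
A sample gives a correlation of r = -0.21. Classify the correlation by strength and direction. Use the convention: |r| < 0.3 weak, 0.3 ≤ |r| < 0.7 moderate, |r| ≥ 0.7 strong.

r = -0.21 < 0 so the relationship is negative.
|r| = 0.21, which falls in the weak range.

weak negative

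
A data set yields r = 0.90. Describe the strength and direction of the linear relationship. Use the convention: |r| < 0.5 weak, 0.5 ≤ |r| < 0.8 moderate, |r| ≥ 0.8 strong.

strong positive

r = 0.90 > 0 so the relationship is positive.
|r| = 0.90, which falls in the strong range.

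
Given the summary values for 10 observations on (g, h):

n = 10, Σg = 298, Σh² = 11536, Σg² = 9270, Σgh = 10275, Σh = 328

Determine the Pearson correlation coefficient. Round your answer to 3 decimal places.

r = (nΣgh − ΣgΣh) / √[(nΣg² − (Σg)²)(nΣh² − (Σh)²)]
Numerator: 10×10275 − 298×328 = 5006
Denominator: √[(92700 − 88804)(115360 − 107584)] = √[3896 × 7776] = 5504.1163
r = 5006 / 5504.1163 ≈ 0.910

0.910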